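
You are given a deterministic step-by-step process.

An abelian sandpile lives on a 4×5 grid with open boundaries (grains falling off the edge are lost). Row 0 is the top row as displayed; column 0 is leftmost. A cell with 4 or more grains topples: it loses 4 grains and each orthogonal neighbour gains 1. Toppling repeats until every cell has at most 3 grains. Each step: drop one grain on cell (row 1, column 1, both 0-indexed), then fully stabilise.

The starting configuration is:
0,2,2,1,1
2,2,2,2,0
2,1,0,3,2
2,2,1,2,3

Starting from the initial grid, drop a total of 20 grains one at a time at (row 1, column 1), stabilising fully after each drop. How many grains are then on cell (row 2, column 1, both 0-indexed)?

t=0: 0,2,2,1,1
2,2,2,2,0
2,1,0,3,2
2,2,1,2,3
t=1: 0,2,2,1,1
2,3,2,2,0
2,1,0,3,2
2,2,1,2,3
t=2: 0,3,2,1,1
3,0,3,2,0
2,2,0,3,2
2,2,1,2,3
t=3: 0,3,2,1,1
3,1,3,2,0
2,2,0,3,2
2,2,1,2,3
t=4: 0,3,2,1,1
3,2,3,2,0
2,2,0,3,2
2,2,1,2,3
t=5: 0,3,2,1,1
3,3,3,2,0
2,2,0,3,2
2,2,1,2,3
t=6: 2,1,0,2,1
0,3,1,3,0
3,3,1,3,2
2,2,1,2,3
t=7: 2,2,0,2,1
2,1,2,3,0
0,1,2,3,2
3,3,1,2,3
t=8: 2,2,0,2,1
2,2,2,3,0
0,1,2,3,2
3,3,1,2,3
t=9: 2,2,0,2,1
2,3,2,3,0
0,1,2,3,2
3,3,1,2,3
t=10: 2,3,0,2,1
3,0,3,3,0
0,2,2,3,2
3,3,1,2,3
t=11: 2,3,0,2,1
3,1,3,3,0
0,2,2,3,2
3,3,1,2,3
t=12: 2,3,0,2,1
3,2,3,3,0
0,2,2,3,2
3,3,1,2,3
t=13: 2,3,0,2,1
3,3,3,3,0
0,2,2,3,2
3,3,1,2,3
t=14: 0,2,2,3,1
2,0,3,1,1
3,2,1,1,3
0,1,3,3,3
t=15: 0,2,2,3,1
2,1,3,1,1
3,2,1,1,3
0,1,3,3,3
t=16: 0,2,2,3,1
2,2,3,1,1
3,2,1,1,3
0,1,3,3,3
t=17: 0,2,2,3,1
2,3,3,1,1
3,2,1,1,3
0,1,3,3,3
t=18: 0,3,3,3,1
3,1,0,2,1
3,3,2,1,3
0,1,3,3,3
t=19: 0,3,3,3,1
3,2,0,2,1
3,3,2,1,3
0,1,3,3,3
t=20: 0,3,3,3,1
3,3,0,2,1
3,3,2,1,3
0,1,3,3,3

3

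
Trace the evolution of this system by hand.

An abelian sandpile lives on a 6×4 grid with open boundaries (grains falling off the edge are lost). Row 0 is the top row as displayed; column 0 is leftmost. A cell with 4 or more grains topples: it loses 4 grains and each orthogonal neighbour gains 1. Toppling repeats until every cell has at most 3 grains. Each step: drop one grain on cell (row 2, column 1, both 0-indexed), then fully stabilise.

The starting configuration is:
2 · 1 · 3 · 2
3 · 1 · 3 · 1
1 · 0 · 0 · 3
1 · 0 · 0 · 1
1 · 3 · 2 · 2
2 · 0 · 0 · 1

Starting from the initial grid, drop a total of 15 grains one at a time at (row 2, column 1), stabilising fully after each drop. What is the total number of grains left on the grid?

44

0) 2 · 1 · 3 · 2
3 · 1 · 3 · 1
1 · 0 · 0 · 3
1 · 0 · 0 · 1
1 · 3 · 2 · 2
2 · 0 · 0 · 1
1) 2 · 1 · 3 · 2
3 · 1 · 3 · 1
1 · 1 · 0 · 3
1 · 0 · 0 · 1
1 · 3 · 2 · 2
2 · 0 · 0 · 1
2) 2 · 1 · 3 · 2
3 · 1 · 3 · 1
1 · 2 · 0 · 3
1 · 0 · 0 · 1
1 · 3 · 2 · 2
2 · 0 · 0 · 1
3) 2 · 1 · 3 · 2
3 · 1 · 3 · 1
1 · 3 · 0 · 3
1 · 0 · 0 · 1
1 · 3 · 2 · 2
2 · 0 · 0 · 1
4) 2 · 1 · 3 · 2
3 · 2 · 3 · 1
2 · 0 · 1 · 3
1 · 1 · 0 · 1
1 · 3 · 2 · 2
2 · 0 · 0 · 1
5) 2 · 1 · 3 · 2
3 · 2 · 3 · 1
2 · 1 · 1 · 3
1 · 1 · 0 · 1
1 · 3 · 2 · 2
2 · 0 · 0 · 1
6) 2 · 1 · 3 · 2
3 · 2 · 3 · 1
2 · 2 · 1 · 3
1 · 1 · 0 · 1
1 · 3 · 2 · 2
2 · 0 · 0 · 1
7) 2 · 1 · 3 · 2
3 · 2 · 3 · 1
2 · 3 · 1 · 3
1 · 1 · 0 · 1
1 · 3 · 2 · 2
2 · 0 · 0 · 1
8) 2 · 1 · 3 · 2
3 · 3 · 3 · 1
3 · 0 · 2 · 3
1 · 2 · 0 · 1
1 · 3 · 2 · 2
2 · 0 · 0 · 1
9) 2 · 1 · 3 · 2
3 · 3 · 3 · 1
3 · 1 · 2 · 3
1 · 2 · 0 · 1
1 · 3 · 2 · 2
2 · 0 · 0 · 1
10) 2 · 1 · 3 · 2
3 · 3 · 3 · 1
3 · 2 · 2 · 3
1 · 2 · 0 · 1
1 · 3 · 2 · 2
2 · 0 · 0 · 1
11) 2 · 1 · 3 · 2
3 · 3 · 3 · 1
3 · 3 · 2 · 3
1 · 2 · 0 · 1
1 · 3 · 2 · 2
2 · 0 · 0 · 1
12) 3 · 3 · 0 · 3
1 · 2 · 2 · 3
1 · 3 · 1 · 0
2 · 3 · 1 · 2
1 · 3 · 2 · 2
2 · 0 · 0 · 1
13) 3 · 3 · 0 · 3
1 · 3 · 2 · 3
2 · 1 · 2 · 0
3 · 1 · 2 · 2
2 · 0 · 3 · 2
2 · 1 · 0 · 1
14) 3 · 3 · 0 · 3
1 · 3 · 2 · 3
2 · 2 · 2 · 0
3 · 1 · 2 · 2
2 · 0 · 3 · 2
2 · 1 · 0 · 1
15) 3 · 3 · 0 · 3
1 · 3 · 2 · 3
2 · 3 · 2 · 0
3 · 1 · 2 · 2
2 · 0 · 3 · 2
2 · 1 · 0 · 1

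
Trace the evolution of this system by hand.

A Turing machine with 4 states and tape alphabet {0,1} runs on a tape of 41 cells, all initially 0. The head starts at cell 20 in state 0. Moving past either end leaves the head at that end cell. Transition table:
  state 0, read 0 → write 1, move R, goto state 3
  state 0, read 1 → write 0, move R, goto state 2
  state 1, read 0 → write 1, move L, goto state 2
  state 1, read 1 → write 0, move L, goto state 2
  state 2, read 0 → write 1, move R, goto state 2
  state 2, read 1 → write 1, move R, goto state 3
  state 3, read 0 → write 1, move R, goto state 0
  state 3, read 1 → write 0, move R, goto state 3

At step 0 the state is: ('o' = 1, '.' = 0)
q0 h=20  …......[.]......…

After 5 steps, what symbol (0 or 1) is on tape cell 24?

step 0: q0 h=20  …......[.]......…
step 1: q3 h=21  ….....o[.]......…
step 2: q0 h=22  …....oo[.]......…
step 3: q3 h=23  …...ooo[.]......…
step 4: q0 h=24  …..oooo[.]......…
step 5: q3 h=25  ….ooooo[.]......…

1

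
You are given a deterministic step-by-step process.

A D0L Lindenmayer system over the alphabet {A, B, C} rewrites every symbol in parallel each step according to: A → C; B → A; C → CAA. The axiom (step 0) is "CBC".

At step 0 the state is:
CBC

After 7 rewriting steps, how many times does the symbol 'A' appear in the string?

194

0) CBC
1) CAAACAA
2) CAACCCCAACC
3) CAACCCAACAACAACAACCCAACAA
4) CAACCCAACAACAACCCAACCCAACCCAACCCAACAACAACCCAACC
5) CAACCCAACAACAACCCAACCCAACCCAACAACAACCCAACAACAACCCAACAACAACCCAACAACAACCCAACCCAACCCAACAACAACCCAACAA
6) CAACCCAACAACAACCCAACCCAACCCAACAACAACCCAACAACAACCCAACAACAAC…AACAACAACCCAACAACAACCCAACAACAACCCAACCCAACCCAACAACAACCCAACC  (len 191)
7) CAACCCAACAACAACCCAACCCAACCCAACAACAACCCAACAACAACCCAACAACAAC…ACAACAACCCAACAACAACCCAACAACAACCCAACCCAACCCAACAACAACCCAACAA  (len 385)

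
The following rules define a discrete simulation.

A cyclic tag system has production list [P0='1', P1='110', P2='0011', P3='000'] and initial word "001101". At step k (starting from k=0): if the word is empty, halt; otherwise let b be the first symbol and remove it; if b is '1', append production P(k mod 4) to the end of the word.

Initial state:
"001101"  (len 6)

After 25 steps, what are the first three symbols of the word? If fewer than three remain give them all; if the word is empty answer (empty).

111

[0] "001101"  (len 6)
[1] "01101"  (len 5)
[2] "1101"  (len 4)
[3] "1010011"  (len 7)
[4] "010011000"  (len 9)
[5] "10011000"  (len 8)
[6] "0011000110"  (len 10)
[7] "011000110"  (len 9)
[8] "11000110"  (len 8)
[9] "10001101"  (len 8)
[10] "0001101110"  (len 10)
[11] "001101110"  (len 9)
[12] "01101110"  (len 8)
[13] "1101110"  (len 7)
[14] "101110110"  (len 9)
[15] "011101100011"  (len 12)
[16] "11101100011"  (len 11)
[17] "11011000111"  (len 11)
[18] "1011000111110"  (len 13)
[19] "0110001111100011"  (len 16)
[20] "110001111100011"  (len 15)
[21] "100011111000111"  (len 15)
[22] "00011111000111110"  (len 17)
[23] "0011111000111110"  (len 16)
[24] "011111000111110"  (len 15)
[25] "11111000111110"  (len 14)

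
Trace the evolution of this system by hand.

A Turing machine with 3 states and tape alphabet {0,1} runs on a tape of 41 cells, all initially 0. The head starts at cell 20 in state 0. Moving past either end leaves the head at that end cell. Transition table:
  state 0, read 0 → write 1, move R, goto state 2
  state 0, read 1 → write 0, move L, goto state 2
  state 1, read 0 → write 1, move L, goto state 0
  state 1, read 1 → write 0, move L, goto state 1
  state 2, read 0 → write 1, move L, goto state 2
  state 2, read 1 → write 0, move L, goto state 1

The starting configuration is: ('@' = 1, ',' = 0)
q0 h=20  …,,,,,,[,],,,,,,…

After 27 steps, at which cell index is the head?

0) q0 h=20  …,,,,,,[,],,,,,,…
1) q2 h=21  …,,,,,@[,],,,,,,…
2) q2 h=20  …,,,,,,[@]@,,,,,…
3) q1 h=19  …,,,,,,[,],@,,,,…
4) q0 h=18  …,,,,,,[,]@,@,,,…
5) q2 h=19  …,,,,,@[@],@,,,,…
6) q1 h=18  …,,,,,,[@],,@,,,…
7) q1 h=17  …,,,,,,[,],,,@,,…
8) q0 h=16  …,,,,,,[,]@,,,@,…
9) q2 h=17  …,,,,,@[@],,,@,,…
10) q1 h=16  …,,,,,,[@],,,,@,…
11) q1 h=15  …,,,,,,[,],,,,,@…
12) q0 h=14  …,,,,,,[,]@,,,,,…
13) q2 h=15  …,,,,,@[@],,,,,@…
14) q1 h=14  …,,,,,,[@],,,,,,…
15) q1 h=13  …,,,,,,[,],,,,,,…
16) q0 h=12  …,,,,,,[,]@,,,,,…
17) q2 h=13  …,,,,,@[@],,,,,,…
18) q1 h=12  …,,,,,,[@],,,,,,…
19) q1 h=11  …,,,,,,[,],,,,,,…
20) q0 h=10  …,,,,,,[,]@,,,,,…
21) q2 h=11  …,,,,,@[@],,,,,,…
22) q1 h=10  …,,,,,,[@],,,,,,…
23) q1 h= 9  …,,,,,,[,],,,,,,…
24) q0 h= 8  …,,,,,,[,]@,,,,,…
25) q2 h= 9  …,,,,,@[@],,,,,,…
26) q1 h= 8  …,,,,,,[@],,,,,,…
27) q1 h= 7  …,,,,,,[,],,,,,,…

7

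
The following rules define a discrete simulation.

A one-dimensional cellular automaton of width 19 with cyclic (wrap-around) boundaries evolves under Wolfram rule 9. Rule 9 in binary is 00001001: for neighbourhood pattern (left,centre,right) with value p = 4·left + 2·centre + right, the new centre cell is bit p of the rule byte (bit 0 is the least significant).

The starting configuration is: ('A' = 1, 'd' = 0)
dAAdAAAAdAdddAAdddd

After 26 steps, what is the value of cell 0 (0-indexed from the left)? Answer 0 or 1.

0) dAAdAAAAdAdddAAdddd
1) dAddAddddddAdAddAAA
2) ddddddAAAAddddddAdd
3) AAAAAdAddddAAAAdddA
4) ddddddddAAdAddddAdA
5) dAAAAAAdAddddAAdddd
6) dAddddddddAAdAddAAA
7) dddAAAAAAdAdddddAdd
8) AAdAddddddddAAAdddA
9) dddddAAAAAAdAdddAdA
10) dAAAdAddddddddAdddd
11) dAdddddAAAAAAdddAAA
12) dddAAAdAddddddAdAdd
13) AAdAdddddAAAAdddddA
14) dddddAAAdAddddAAAdA
15) dAAAdAdddddAAdAdddd
16) dAdddddAAAdAddddAAA
17) dddAAAdAdddddAAdAdd
18) AAdAdddddAAAdAddddA
19) dddddAAAdAdddddAAdA
20) dAAAdAdddddAAAdAddd
21) dAdddddAAAdAdddddAA
22) dddAAAdAdddddAAAdAd
23) AAdAdddddAAAdAddddd
24) AddddAAAdAdddddAAAd
25) ddAAdAdddddAAAdAddd
26) AdAddddAAAdAdddddAA

1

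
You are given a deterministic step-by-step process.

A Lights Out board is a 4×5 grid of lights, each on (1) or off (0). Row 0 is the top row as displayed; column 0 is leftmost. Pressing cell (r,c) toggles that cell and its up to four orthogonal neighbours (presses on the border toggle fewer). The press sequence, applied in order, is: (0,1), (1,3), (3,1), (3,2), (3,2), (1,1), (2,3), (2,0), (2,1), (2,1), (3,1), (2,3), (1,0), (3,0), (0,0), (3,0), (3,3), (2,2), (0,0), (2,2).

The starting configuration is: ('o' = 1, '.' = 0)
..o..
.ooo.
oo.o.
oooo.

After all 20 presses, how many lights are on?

9

k=0  ..o..
.ooo.
oo.o.
oooo.
k=1  oo...
..oo.
oo.o.
oooo.
k=2  oo.o.
....o
oo...
oooo.
k=3  oo.o.
....o
o....
...o.
k=4  oo.o.
....o
o.o..
.oo..
k=5  oo.o.
....o
o....
...o.
k=6  o..o.
ooo.o
oo...
...o.
k=7  o..o.
ooooo
ooooo
.....
k=8  o..o.
.oooo
..ooo
o....
k=9  o..o.
..ooo
oo.oo
oo...
k=10  o..o.
.oooo
..ooo
o....
k=11  o..o.
.oooo
.oooo
.oo..
k=12  o..o.
.oo.o
.o...
.ooo.
k=13  ...o.
o.o.o
oo...
.ooo.
k=14  ...o.
o.o.o
.o...
o.oo.
k=15  oo.o.
..o.o
.o...
o.oo.
k=16  oo.o.
..o.o
oo...
.ooo.
k=17  oo.o.
..o.o
oo.o.
.o..o
k=18  oo.o.
....o
o.o..
.oo.o
k=19  ...o.
o...o
o.o..
.oo.o
k=20  ...o.
o.o.o
oo.o.
.o..o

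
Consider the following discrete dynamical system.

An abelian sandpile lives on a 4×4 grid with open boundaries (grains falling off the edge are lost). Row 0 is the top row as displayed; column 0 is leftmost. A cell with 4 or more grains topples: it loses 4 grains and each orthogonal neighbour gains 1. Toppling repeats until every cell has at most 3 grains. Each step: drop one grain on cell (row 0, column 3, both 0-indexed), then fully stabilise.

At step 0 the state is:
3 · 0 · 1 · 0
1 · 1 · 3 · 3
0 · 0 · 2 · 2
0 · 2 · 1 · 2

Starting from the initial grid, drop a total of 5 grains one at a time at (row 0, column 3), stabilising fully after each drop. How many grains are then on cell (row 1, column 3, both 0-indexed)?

1

step 0: 3 · 0 · 1 · 0
1 · 1 · 3 · 3
0 · 0 · 2 · 2
0 · 2 · 1 · 2
step 1: 3 · 0 · 1 · 1
1 · 1 · 3 · 3
0 · 0 · 2 · 2
0 · 2 · 1 · 2
step 2: 3 · 0 · 1 · 2
1 · 1 · 3 · 3
0 · 0 · 2 · 2
0 · 2 · 1 · 2
step 3: 3 · 0 · 1 · 3
1 · 1 · 3 · 3
0 · 0 · 2 · 2
0 · 2 · 1 · 2
step 4: 3 · 0 · 3 · 1
1 · 2 · 0 · 1
0 · 0 · 3 · 3
0 · 2 · 1 · 2
step 5: 3 · 0 · 3 · 2
1 · 2 · 0 · 1
0 · 0 · 3 · 3
0 · 2 · 1 · 2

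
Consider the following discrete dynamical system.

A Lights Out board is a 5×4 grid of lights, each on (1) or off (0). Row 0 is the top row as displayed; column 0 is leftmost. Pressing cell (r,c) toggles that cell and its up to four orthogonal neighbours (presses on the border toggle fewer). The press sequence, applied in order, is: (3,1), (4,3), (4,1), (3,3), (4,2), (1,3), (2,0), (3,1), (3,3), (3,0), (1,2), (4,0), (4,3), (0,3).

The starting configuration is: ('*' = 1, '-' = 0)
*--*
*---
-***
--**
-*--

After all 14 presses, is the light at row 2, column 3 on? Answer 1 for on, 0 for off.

0

t=0: *--*
*---
-***
--**
-*--
t=1: *--*
*---
--**
**-*
----
t=2: *--*
*---
--**
**--
--**
t=3: *--*
*---
--**
*---
**-*
t=4: *--*
*---
--*-
*-**
**--
t=5: *--*
*---
--*-
*--*
*-**
t=6: *---
*-**
--**
*--*
*-**
t=7: *---
--**
****
---*
*-**
t=8: *---
--**
*-**
****
****
t=9: *---
--**
*-*-
**--
***-
t=10: *---
--**
--*-
----
-**-
t=11: *-*-
-*--
----
----
-**-
t=12: *-*-
-*--
----
*---
*-*-
t=13: *-*-
-*--
----
*--*
*--*
t=14: *--*
-*-*
----
*--*
*--*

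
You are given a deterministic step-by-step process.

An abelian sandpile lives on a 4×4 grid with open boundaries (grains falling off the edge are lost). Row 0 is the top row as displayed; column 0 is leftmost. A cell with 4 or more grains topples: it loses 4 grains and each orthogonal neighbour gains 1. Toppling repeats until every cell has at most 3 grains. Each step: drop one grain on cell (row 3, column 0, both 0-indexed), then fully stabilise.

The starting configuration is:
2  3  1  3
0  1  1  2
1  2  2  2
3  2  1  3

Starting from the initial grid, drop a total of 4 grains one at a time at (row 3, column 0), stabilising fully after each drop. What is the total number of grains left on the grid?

31

step 0: 2  3  1  3
0  1  1  2
1  2  2  2
3  2  1  3
step 1: 2  3  1  3
0  1  1  2
2  2  2  2
0  3  1  3
step 2: 2  3  1  3
0  1  1  2
2  2  2  2
1  3  1  3
step 3: 2  3  1  3
0  1  1  2
2  2  2  2
2  3  1  3
step 4: 2  3  1  3
0  1  1  2
2  2  2  2
3  3  1  3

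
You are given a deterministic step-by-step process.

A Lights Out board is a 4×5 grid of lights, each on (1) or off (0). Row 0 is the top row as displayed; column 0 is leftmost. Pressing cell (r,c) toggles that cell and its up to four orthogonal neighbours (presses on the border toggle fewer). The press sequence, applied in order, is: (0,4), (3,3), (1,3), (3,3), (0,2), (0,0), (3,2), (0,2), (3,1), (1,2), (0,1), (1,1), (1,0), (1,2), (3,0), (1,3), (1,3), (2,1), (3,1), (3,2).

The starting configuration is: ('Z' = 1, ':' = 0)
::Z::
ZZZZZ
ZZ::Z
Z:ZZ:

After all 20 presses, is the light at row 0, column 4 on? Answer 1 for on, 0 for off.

1

[0] ::Z::
ZZZZZ
ZZ::Z
Z:ZZ:
[1] ::ZZZ
ZZZZ:
ZZ::Z
Z:ZZ:
[2] ::ZZZ
ZZZZ:
ZZ:ZZ
Z:::Z
[3] ::Z:Z
ZZ::Z
ZZ::Z
Z:::Z
[4] ::Z:Z
ZZ::Z
ZZ:ZZ
Z:ZZ:
[5] :Z:ZZ
ZZZ:Z
ZZ:ZZ
Z:ZZ:
[6] Z::ZZ
:ZZ:Z
ZZ:ZZ
Z:ZZ:
[7] Z::ZZ
:ZZ:Z
ZZZZZ
ZZ:::
[8] ZZZ:Z
:Z::Z
ZZZZZ
ZZ:::
[9] ZZZ:Z
:Z::Z
Z:ZZZ
::Z::
[10] ZZ::Z
::ZZZ
Z::ZZ
::Z::
[11] ::Z:Z
:ZZZZ
Z::ZZ
::Z::
[12] :ZZ:Z
Z::ZZ
ZZ:ZZ
::Z::
[13] ZZZ:Z
:Z:ZZ
:Z:ZZ
::Z::
[14] ZZ::Z
::Z:Z
:ZZZZ
::Z::
[15] ZZ::Z
::Z:Z
ZZZZZ
ZZZ::
[16] ZZ:ZZ
:::Z:
ZZZ:Z
ZZZ::
[17] ZZ::Z
::Z:Z
ZZZZZ
ZZZ::
[18] ZZ::Z
:ZZ:Z
:::ZZ
Z:Z::
[19] ZZ::Z
:ZZ:Z
:Z:ZZ
:Z:::
[20] ZZ::Z
:ZZ:Z
:ZZZZ
::ZZ:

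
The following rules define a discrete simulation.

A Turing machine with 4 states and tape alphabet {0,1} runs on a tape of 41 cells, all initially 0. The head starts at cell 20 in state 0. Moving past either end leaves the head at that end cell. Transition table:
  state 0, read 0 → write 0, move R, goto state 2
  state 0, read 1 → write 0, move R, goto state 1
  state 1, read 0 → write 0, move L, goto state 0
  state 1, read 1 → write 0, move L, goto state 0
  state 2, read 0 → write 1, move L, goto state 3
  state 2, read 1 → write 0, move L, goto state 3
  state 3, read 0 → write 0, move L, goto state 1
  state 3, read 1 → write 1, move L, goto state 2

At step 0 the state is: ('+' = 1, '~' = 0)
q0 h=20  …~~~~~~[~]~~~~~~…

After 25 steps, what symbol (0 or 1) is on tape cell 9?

step 0: q0 h=20  …~~~~~~[~]~~~~~~…
step 1: q2 h=21  …~~~~~~[~]~~~~~~…
step 2: q3 h=20  …~~~~~~[~]+~~~~~…
step 3: q1 h=19  …~~~~~~[~]~+~~~~…
step 4: q0 h=18  …~~~~~~[~]~~+~~~…
step 5: q2 h=19  …~~~~~~[~]~+~~~~…
step 6: q3 h=18  …~~~~~~[~]+~+~~~…
step 7: q1 h=17  …~~~~~~[~]~+~+~~…
step 8: q0 h=16  …~~~~~~[~]~~+~+~…
step 9: q2 h=17  …~~~~~~[~]~+~+~~…
step 10: q3 h=16  …~~~~~~[~]+~+~+~…
step 11: q1 h=15  …~~~~~~[~]~+~+~+…
step 12: q0 h=14  …~~~~~~[~]~~+~+~…
step 13: q2 h=15  …~~~~~~[~]~+~+~+…
step 14: q3 h=14  …~~~~~~[~]+~+~+~…
step 15: q1 h=13  …~~~~~~[~]~+~+~+…
step 16: q0 h=12  …~~~~~~[~]~~+~+~…
step 17: q2 h=13  …~~~~~~[~]~+~+~+…
step 18: q3 h=12  …~~~~~~[~]+~+~+~…
step 19: q1 h=11  …~~~~~~[~]~+~+~+…
step 20: q0 h=10  …~~~~~~[~]~~+~+~…
step 21: q2 h=11  …~~~~~~[~]~+~+~+…
step 22: q3 h=10  …~~~~~~[~]+~+~+~…
step 23: q1 h= 9  …~~~~~~[~]~+~+~+…
step 24: q0 h= 8  …~~~~~~[~]~~+~+~…
step 25: q2 h= 9  …~~~~~~[~]~+~+~+…

0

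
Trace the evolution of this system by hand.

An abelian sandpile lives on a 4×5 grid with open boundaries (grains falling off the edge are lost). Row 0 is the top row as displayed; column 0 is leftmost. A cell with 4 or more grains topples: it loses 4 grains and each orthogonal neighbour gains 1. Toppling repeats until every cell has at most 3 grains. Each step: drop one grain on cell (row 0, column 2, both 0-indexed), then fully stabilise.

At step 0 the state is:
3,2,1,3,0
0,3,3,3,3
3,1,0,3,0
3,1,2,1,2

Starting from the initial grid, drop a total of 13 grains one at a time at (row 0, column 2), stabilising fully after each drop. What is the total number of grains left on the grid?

t=0: 3,2,1,3,0
0,3,3,3,3
3,1,0,3,0
3,1,2,1,2
t=1: 3,2,2,3,0
0,3,3,3,3
3,1,0,3,0
3,1,2,1,2
t=2: 3,2,3,3,0
0,3,3,3,3
3,1,0,3,0
3,1,2,1,2
t=3: 0,1,3,1,2
2,1,2,3,0
3,2,2,0,2
3,1,2,2,2
t=4: 0,2,0,2,2
2,1,3,3,0
3,2,2,0,2
3,1,2,2,2
t=5: 0,2,1,2,2
2,1,3,3,0
3,2,2,0,2
3,1,2,2,2
t=6: 0,2,2,2,2
2,1,3,3,0
3,2,2,0,2
3,1,2,2,2
t=7: 0,2,3,2,2
2,1,3,3,0
3,2,2,0,2
3,1,2,2,2
t=8: 0,3,2,0,3
2,2,1,1,1
3,2,3,1,2
3,1,2,2,2
t=9: 0,3,3,0,3
2,2,1,1,1
3,2,3,1,2
3,1,2,2,2
t=10: 1,0,1,1,3
2,3,2,1,1
3,2,3,1,2
3,1,2,2,2
t=11: 1,0,2,1,3
2,3,2,1,1
3,2,3,1,2
3,1,2,2,2
t=12: 1,0,3,1,3
2,3,2,1,1
3,2,3,1,2
3,1,2,2,2
t=13: 1,1,0,2,3
2,3,3,1,1
3,2,3,1,2
3,1,2,2,2

38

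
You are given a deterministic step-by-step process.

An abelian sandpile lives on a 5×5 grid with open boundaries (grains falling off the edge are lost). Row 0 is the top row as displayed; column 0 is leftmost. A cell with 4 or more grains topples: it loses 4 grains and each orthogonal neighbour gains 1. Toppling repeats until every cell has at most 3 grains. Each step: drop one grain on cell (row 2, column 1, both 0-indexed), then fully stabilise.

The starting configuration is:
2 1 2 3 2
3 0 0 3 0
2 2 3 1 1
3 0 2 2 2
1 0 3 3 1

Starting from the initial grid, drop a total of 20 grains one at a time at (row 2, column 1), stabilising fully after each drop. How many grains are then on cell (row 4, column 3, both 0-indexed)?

1

step 0: 2 1 2 3 2
3 0 0 3 0
2 2 3 1 1
3 0 2 2 2
1 0 3 3 1
step 1: 2 1 2 3 2
3 0 0 3 0
2 3 3 1 1
3 0 2 2 2
1 0 3 3 1
step 2: 2 1 2 3 2
3 1 1 3 0
3 1 0 2 1
3 1 3 2 2
1 0 3 3 1
step 3: 2 1 2 3 2
3 1 1 3 0
3 2 0 2 1
3 1 3 2 2
1 0 3 3 1
step 4: 2 1 2 3 2
3 1 1 3 0
3 3 0 2 1
3 1 3 2 2
1 0 3 3 1
step 5: 3 1 2 3 2
0 3 1 3 0
2 1 1 2 1
0 3 3 2 2
2 0 3 3 1
step 6: 3 1 2 3 2
0 3 1 3 0
2 2 1 2 1
0 3 3 2 2
2 0 3 3 1
step 7: 3 1 2 3 2
0 3 1 3 0
2 3 1 2 1
0 3 3 2 2
2 0 3 3 1
step 8: 3 2 2 3 2
1 0 2 3 0
3 2 3 3 1
1 1 2 0 3
2 2 1 1 2
step 9: 3 2 2 3 2
1 0 2 3 0
3 3 3 3 1
1 1 2 0 3
2 2 1 1 2
step 10: 3 3 0 1 3
2 2 1 2 1
0 2 2 1 2
2 2 3 1 3
2 2 1 1 2
step 11: 3 3 0 1 3
2 2 1 2 1
0 3 2 1 2
2 2 3 1 3
2 2 1 1 2
step 12: 3 3 0 1 3
2 3 1 2 1
1 0 3 1 2
2 3 3 1 3
2 2 1 1 2
step 13: 3 3 0 1 3
2 3 1 2 1
1 1 3 1 2
2 3 3 1 3
2 2 1 1 2
step 14: 3 3 0 1 3
2 3 1 2 1
1 2 3 1 2
2 3 3 1 3
2 2 1 1 2
step 15: 3 3 0 1 3
2 3 1 2 1
1 3 3 1 2
2 3 3 1 3
2 2 1 1 2
step 16: 1 1 1 1 3
0 2 3 2 1
3 3 1 2 2
3 1 1 2 3
2 3 2 1 2
step 17: 1 1 1 1 3
1 3 3 2 1
1 1 2 2 2
0 3 1 2 3
3 3 2 1 2
step 18: 1 1 1 1 3
1 3 3 2 1
1 2 2 2 2
0 3 1 2 3
3 3 2 1 2
step 19: 1 1 1 1 3
1 3 3 2 1
1 3 2 2 2
0 3 1 2 3
3 3 2 1 2
step 20: 1 2 2 1 3
2 1 1 3 1
2 3 0 3 2
2 1 3 2 3
0 1 3 1 2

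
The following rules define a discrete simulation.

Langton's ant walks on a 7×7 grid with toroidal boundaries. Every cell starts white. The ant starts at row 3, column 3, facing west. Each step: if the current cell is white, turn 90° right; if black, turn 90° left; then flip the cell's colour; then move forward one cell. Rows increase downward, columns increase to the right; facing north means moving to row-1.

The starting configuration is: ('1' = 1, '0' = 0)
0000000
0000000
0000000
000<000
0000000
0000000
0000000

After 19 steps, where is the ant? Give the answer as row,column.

k=0  0000000
0000000
0000000
000<000
0000000
0000000
0000000
k=1  0000000
0000000
000^000
0001000
0000000
0000000
0000000
k=2  0000000
0000000
0001>00
0001000
0000000
0000000
0000000
k=3  0000000
0000000
0001100
0001v00
0000000
0000000
0000000
k=4  0000000
0000000
0001100
000<100
0000000
0000000
0000000
k=5  0000000
0000000
0001100
0000100
000v000
0000000
0000000
k=6  0000000
0000000
0001100
0000100
00<1000
0000000
0000000
k=7  0000000
0000000
0001100
00^0100
0011000
0000000
0000000
k=8  0000000
0000000
0001100
001>100
0011000
0000000
0000000
k=9  0000000
0000000
0001100
0011100
001v000
0000000
0000000
k=10  0000000
0000000
0001100
0011100
0010>00
0000000
0000000
k=11  0000000
0000000
0001100
0011100
0010100
0000v00
0000000
k=12  0000000
0000000
0001100
0011100
0010100
000<100
0000000
k=13  0000000
0000000
0001100
0011100
001^100
0001100
0000000
k=14  0000000
0000000
0001100
0011100
0011>00
0001100
0000000
k=15  0000000
0000000
0001100
0011^00
0011000
0001100
0000000
k=16  0000000
0000000
0001100
001<000
0011000
0001100
0000000
k=17  0000000
0000000
0001100
0010000
001v000
0001100
0000000
k=18  0000000
0000000
0001100
0010000
0010>00
0001100
0000000
k=19  0000000
0000000
0001100
0010000
0010100
0001v00
0000000

5,4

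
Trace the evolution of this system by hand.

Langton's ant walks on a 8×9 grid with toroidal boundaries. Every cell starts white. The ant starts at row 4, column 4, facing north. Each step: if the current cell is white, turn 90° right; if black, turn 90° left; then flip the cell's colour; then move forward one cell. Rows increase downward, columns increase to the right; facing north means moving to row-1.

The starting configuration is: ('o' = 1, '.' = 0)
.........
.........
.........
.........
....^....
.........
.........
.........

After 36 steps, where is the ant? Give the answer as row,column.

t=0: .........
.........
.........
.........
....^....
.........
.........
.........
t=1: .........
.........
.........
.........
....o>...
.........
.........
.........
t=2: .........
.........
.........
.........
....oo...
.....v...
.........
.........
t=3: .........
.........
.........
.........
....oo...
....<o...
.........
.........
t=4: .........
.........
.........
.........
....^o...
....oo...
.........
.........
t=5: .........
.........
.........
.........
...<.o...
....oo...
.........
.........
t=6: .........
.........
.........
...^.....
...o.o...
....oo...
.........
.........
t=7: .........
.........
.........
...o>....
...o.o...
....oo...
.........
.........
t=8: .........
.........
.........
...oo....
...ovo...
....oo...
.........
.........
t=9: .........
.........
.........
...oo....
...<oo...
....oo...
.........
.........
t=10: .........
.........
.........
...oo....
....oo...
...voo...
.........
.........
t=11: .........
.........
.........
...oo....
....oo...
..<ooo...
.........
.........
t=12: .........
.........
.........
...oo....
..^.oo...
..oooo...
.........
.........
t=13: .........
.........
.........
...oo....
..o>oo...
..oooo...
.........
.........
t=14: .........
.........
.........
...oo....
..oooo...
..ovoo...
.........
.........
t=15: .........
.........
.........
...oo....
..oooo...
..o.>o...
.........
.........
t=16: .........
.........
.........
...oo....
..oo^o...
..o..o...
.........
.........
t=17: .........
.........
.........
...oo....
..o<.o...
..o..o...
.........
.........
t=18: .........
.........
.........
...oo....
..o..o...
..ov.o...
.........
.........
t=19: .........
.........
.........
...oo....
..o..o...
..<o.o...
.........
.........
t=20: .........
.........
.........
...oo....
..o..o...
...o.o...
..v......
.........
t=21: .........
.........
.........
...oo....
..o..o...
...o.o...
.<o......
.........
t=22: .........
.........
.........
...oo....
..o..o...
.^.o.o...
.oo......
.........
t=23: .........
.........
.........
...oo....
..o..o...
.o>o.o...
.oo......
.........
t=24: .........
.........
.........
...oo....
..o..o...
.ooo.o...
.ov......
.........
t=25: .........
.........
.........
...oo....
..o..o...
.ooo.o...
.o.>.....
.........
t=26: .........
.........
.........
...oo....
..o..o...
.ooo.o...
.o.o.....
...v.....
t=27: .........
.........
.........
...oo....
..o..o...
.ooo.o...
.o.o.....
..<o.....
t=28: .........
.........
.........
...oo....
..o..o...
.ooo.o...
.o^o.....
..oo.....
t=29: .........
.........
.........
...oo....
..o..o...
.ooo.o...
.oo>.....
..oo.....
t=30: .........
.........
.........
...oo....
..o..o...
.oo^.o...
.oo......
..oo.....
t=31: .........
.........
.........
...oo....
..o..o...
.o<..o...
.oo......
..oo.....
t=32: .........
.........
.........
...oo....
..o..o...
.o...o...
.ov......
..oo.....
t=33: .........
.........
.........
...oo....
..o..o...
.o...o...
.o.>.....
..oo.....
t=34: .........
.........
.........
...oo....
..o..o...
.o...o...
.o.o.....
..ov.....
t=35: .........
.........
.........
...oo....
..o..o...
.o...o...
.o.o.....
..o.>....
t=36: ....v....
.........
.........
...oo....
..o..o...
.o...o...
.o.o.....
..o.o....

0,4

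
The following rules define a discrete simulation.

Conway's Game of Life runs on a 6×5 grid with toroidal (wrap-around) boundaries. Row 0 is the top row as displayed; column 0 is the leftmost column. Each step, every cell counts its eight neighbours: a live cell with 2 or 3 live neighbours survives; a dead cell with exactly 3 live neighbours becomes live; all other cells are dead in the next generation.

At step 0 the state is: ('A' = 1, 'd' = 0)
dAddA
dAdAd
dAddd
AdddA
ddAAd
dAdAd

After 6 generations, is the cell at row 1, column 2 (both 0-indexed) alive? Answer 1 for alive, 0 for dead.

gen 0: dAddA
dAdAd
dAddd
AdddA
ddAAd
dAdAd
gen 1: dAdAA
dAddd
dAAdA
AAAAA
AAAAd
AAdAA
gen 2: dAdAd
dAddA
ddddA
ddddd
ddddd
ddddd
gen 3: AdAdd
ddAAA
Adddd
ddddd
ddddd
ddddd
gen 4: dAAdA
AdAAA
dddAA
ddddd
ddddd
ddddd
gen 5: dAAdA
ddddd
AdAdd
ddddd
ddddd
ddddd
gen 6: ddddd
AdAAd
ddddd
ddddd
ddddd
ddddd

1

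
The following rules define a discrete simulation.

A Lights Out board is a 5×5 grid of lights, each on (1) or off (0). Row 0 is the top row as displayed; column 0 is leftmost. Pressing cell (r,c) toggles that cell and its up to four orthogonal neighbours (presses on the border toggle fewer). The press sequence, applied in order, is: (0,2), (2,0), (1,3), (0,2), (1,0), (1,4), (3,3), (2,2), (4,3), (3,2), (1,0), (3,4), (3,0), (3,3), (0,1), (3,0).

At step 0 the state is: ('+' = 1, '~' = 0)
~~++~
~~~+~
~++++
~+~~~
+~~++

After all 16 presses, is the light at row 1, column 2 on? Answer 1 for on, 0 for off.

0

t=0: ~~++~
~~~+~
~++++
~+~~~
+~~++
t=1: ~+~~~
~~++~
~++++
~+~~~
+~~++
t=2: ~+~~~
+~++~
+~+++
++~~~
+~~++
t=3: ~+~+~
+~~~+
+~+~+
++~~~
+~~++
t=4: ~~+~~
+~+~+
+~+~+
++~~~
+~~++
t=5: +~+~~
~++~+
~~+~+
++~~~
+~~++
t=6: +~+~+
~+++~
~~+~~
++~~~
+~~++
t=7: +~+~+
~+++~
~~++~
+++++
+~~~+
t=8: +~+~+
~+~+~
~+~~~
++~++
+~~~+
t=9: +~+~+
~+~+~
~+~~~
++~~+
+~++~
t=10: +~+~+
~+~+~
~++~~
+~+++
+~~+~
t=11: ~~+~+
+~~+~
+++~~
+~+++
+~~+~
t=12: ~~+~+
+~~+~
+++~+
+~+~~
+~~++
t=13: ~~+~+
+~~+~
~++~+
~++~~
~~~++
t=14: ~~+~+
+~~+~
~++++
~+~++
~~~~+
t=15: ++~~+
++~+~
~++++
~+~++
~~~~+
t=16: ++~~+
++~+~
+++++
+~~++
+~~~+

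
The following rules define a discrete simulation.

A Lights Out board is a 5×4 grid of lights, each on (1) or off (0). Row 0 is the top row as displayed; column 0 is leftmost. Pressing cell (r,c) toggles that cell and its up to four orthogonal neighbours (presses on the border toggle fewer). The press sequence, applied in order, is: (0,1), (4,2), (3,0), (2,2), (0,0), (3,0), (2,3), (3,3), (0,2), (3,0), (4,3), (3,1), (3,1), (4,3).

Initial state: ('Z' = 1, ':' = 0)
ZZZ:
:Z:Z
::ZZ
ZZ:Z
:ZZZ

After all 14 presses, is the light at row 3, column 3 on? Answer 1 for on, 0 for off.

t=0: ZZZ:
:Z:Z
::ZZ
ZZ:Z
:ZZZ
t=1: ::::
:::Z
::ZZ
ZZ:Z
:ZZZ
t=2: ::::
:::Z
::ZZ
ZZZZ
::::
t=3: ::::
:::Z
Z:ZZ
::ZZ
Z:::
t=4: ::::
::ZZ
ZZ::
:::Z
Z:::
t=5: ZZ::
Z:ZZ
ZZ::
:::Z
Z:::
t=6: ZZ::
Z:ZZ
:Z::
ZZ:Z
::::
t=7: ZZ::
Z:Z:
:ZZZ
ZZ::
::::
t=8: ZZ::
Z:Z:
:ZZ:
ZZZZ
:::Z
t=9: Z:ZZ
Z:::
:ZZ:
ZZZZ
:::Z
t=10: Z:ZZ
Z:::
ZZZ:
::ZZ
Z::Z
t=11: Z:ZZ
Z:::
ZZZ:
::Z:
Z:Z:
t=12: Z:ZZ
Z:::
Z:Z:
ZZ::
ZZZ:
t=13: Z:ZZ
Z:::
ZZZ:
::Z:
Z:Z:
t=14: Z:ZZ
Z:::
ZZZ:
::ZZ
Z::Z

1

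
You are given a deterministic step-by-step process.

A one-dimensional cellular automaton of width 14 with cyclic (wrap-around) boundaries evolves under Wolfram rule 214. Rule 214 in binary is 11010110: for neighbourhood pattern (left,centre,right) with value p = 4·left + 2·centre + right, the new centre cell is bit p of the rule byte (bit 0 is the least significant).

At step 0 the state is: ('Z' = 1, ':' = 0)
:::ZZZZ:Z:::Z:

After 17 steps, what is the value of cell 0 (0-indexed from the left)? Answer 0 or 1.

step 0: :::ZZZZ:Z:::Z:
step 1: ::Z:ZZZ:ZZ:ZZZ
step 2: ZZZ::ZZ::Z::ZZ
step 3: ZZZZZ:ZZZZZZ:Z
step 4: ZZZZZ::ZZZZZ::
step 5: :ZZZZZZ:ZZZZZZ
step 6: ::ZZZZZ::ZZZZZ
step 7: ZZ:ZZZZZZ:ZZZZ
step 8: ZZ::ZZZZZ::ZZZ
step 9: ZZZZ:ZZZZZZ:ZZ
step 10: ZZZZ::ZZZZZ::Z
step 11: ZZZZZZ:ZZZZZZ:
step 12: :ZZZZZ::ZZZZZ:
step 13: Z:ZZZZZZ:ZZZZZ
step 14: Z::ZZZZZ::ZZZZ
step 15: ZZZ:ZZZZZZ:ZZZ
step 16: ZZZ::ZZZZZ::ZZ
step 17: ZZZZZ:ZZZZZZ:Z

1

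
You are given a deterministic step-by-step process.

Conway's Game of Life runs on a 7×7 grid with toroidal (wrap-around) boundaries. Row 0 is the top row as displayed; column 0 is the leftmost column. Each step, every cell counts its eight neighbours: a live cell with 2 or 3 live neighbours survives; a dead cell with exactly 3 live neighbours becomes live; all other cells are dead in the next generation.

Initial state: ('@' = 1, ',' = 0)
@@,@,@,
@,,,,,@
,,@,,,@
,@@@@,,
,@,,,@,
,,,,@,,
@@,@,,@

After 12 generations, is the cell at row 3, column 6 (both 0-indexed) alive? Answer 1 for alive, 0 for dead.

1

step 0: @@,@,@,
@,,,,,@
,,@,,,@
,@@@@,,
,@,,,@,
,,,,@,,
@@,@,,@
step 1: ,,,,@@,
,,@,,@,
,,@,,@@
@@,@@@,
,@,,,@,
,@@,@@@
,@,@,@@
step 2: ,,@@,,,
,,,@,,,
@,@,,,,
@@,@,,,
,,,,,,,
,@,@,,,
,@,@,,,
step 3: ,,,@@,,
,@,@,,,
@,@@,,,
@@@,,,,
@@,,,,,
,,,,,,,
,@,@@,,
step 4: ,,,,,,,
,@,,,,,
@,,@,,,
,,,@,,@
@,@,,,,
@@@,,,,
,,@@@,,
step 5: ,,@@,,,
,,,,,,,
@,@,,,,
@@@@,,@
@,@@,,@
@,,,,,,
,,@@,,,
step 6: ,,@@,,,
,@@@,,,
@,@@,,@
,,,,,,,
,,,@,,,
@,,,,,@
,@@@,,,
step 7: ,,,,@,,
@,,,@,,
@,,@,,,
,,@@,,,
,,,,,,,
@@,@,,,
@@,@,,,
step 8: @@,@@,,
,,,@@,,
,@@@@,,
,,@@,,,
,@,@,,,
@@,,,,,
@@,@@,,
step 9: @@,,,@,
@,,,,@,
,@,,,,,
,,,,,,,
@@,@,,,
,,,@@,,
,,,@@,@
step 10: @@,,,@,
@,,,,,,
,,,,,,,
@@@,,,,
,,@@@,,
@,,,,@,
@,@@,,@
step 11: ,,@,,,,
@@,,,,@
@,,,,,,
,@@,,,,
@,@@@,@
@,,,,@,
,,@,@@,
step 12: @,@@,@@
@@,,,,@
,,@,,,@
,,@,,,@
@,@@@@@
@,@,,,,
,@,@@@@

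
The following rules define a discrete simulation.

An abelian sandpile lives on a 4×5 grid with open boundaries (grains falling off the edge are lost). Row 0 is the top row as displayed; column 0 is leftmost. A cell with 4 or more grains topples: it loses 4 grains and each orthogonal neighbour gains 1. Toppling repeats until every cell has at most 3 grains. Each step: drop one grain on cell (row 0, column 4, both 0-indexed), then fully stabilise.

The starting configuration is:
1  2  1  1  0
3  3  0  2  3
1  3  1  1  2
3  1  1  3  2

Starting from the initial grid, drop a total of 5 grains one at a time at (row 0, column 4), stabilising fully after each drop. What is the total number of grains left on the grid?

36

k=0  1  2  1  1  0
3  3  0  2  3
1  3  1  1  2
3  1  1  3  2
k=1  1  2  1  1  1
3  3  0  2  3
1  3  1  1  2
3  1  1  3  2
k=2  1  2  1  1  2
3  3  0  2  3
1  3  1  1  2
3  1  1  3  2
k=3  1  2  1  1  3
3  3  0  2  3
1  3  1  1  2
3  1  1  3  2
k=4  1  2  1  2  1
3  3  0  3  0
1  3  1  1  3
3  1  1  3  2
k=5  1  2  1  2  2
3  3  0  3  0
1  3  1  1  3
3  1  1  3  2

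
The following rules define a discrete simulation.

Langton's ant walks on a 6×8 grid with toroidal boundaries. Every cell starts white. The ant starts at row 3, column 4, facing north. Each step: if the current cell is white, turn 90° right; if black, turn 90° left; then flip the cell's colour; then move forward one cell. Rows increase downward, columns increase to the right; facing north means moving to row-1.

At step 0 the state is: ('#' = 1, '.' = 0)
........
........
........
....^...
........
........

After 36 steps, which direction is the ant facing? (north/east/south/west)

gen 0: ........
........
........
....^...
........
........
gen 1: ........
........
........
....#>..
........
........
gen 2: ........
........
........
....##..
.....v..
........
gen 3: ........
........
........
....##..
....<#..
........
gen 4: ........
........
........
....^#..
....##..
........
gen 5: ........
........
........
...<.#..
....##..
........
gen 6: ........
........
...^....
...#.#..
....##..
........
gen 7: ........
........
...#>...
...#.#..
....##..
........
gen 8: ........
........
...##...
...#v#..
....##..
........
gen 9: ........
........
...##...
...<##..
....##..
........
gen 10: ........
........
...##...
....##..
...v##..
........
gen 11: ........
........
...##...
....##..
..<###..
........
gen 12: ........
........
...##...
..^.##..
..####..
........
gen 13: ........
........
...##...
..#>##..
..####..
........
gen 14: ........
........
...##...
..####..
..#v##..
........
gen 15: ........
........
...##...
..####..
..#.>#..
........
gen 16: ........
........
...##...
..##^#..
..#..#..
........
gen 17: ........
........
...##...
..#<.#..
..#..#..
........
gen 18: ........
........
...##...
..#..#..
..#v.#..
........
gen 19: ........
........
...##...
..#..#..
..<#.#..
........
gen 20: ........
........
...##...
..#..#..
...#.#..
..v.....
gen 21: ........
........
...##...
..#..#..
...#.#..
.<#.....
gen 22: ........
........
...##...
..#..#..
.^.#.#..
.##.....
gen 23: ........
........
...##...
..#..#..
.#>#.#..
.##.....
gen 24: ........
........
...##...
..#..#..
.###.#..
.#v.....
gen 25: ........
........
...##...
..#..#..
.###.#..
.#.>....
gen 26: ...v....
........
...##...
..#..#..
.###.#..
.#.#....
gen 27: ..<#....
........
...##...
..#..#..
.###.#..
.#.#....
gen 28: ..##....
........
...##...
..#..#..
.###.#..
.#^#....
gen 29: ..##....
........
...##...
..#..#..
.###.#..
.##>....
gen 30: ..##....
........
...##...
..#..#..
.##^.#..
.##.....
gen 31: ..##....
........
...##...
..#..#..
.#<..#..
.##.....
gen 32: ..##....
........
...##...
..#..#..
.#...#..
.#v.....
gen 33: ..##....
........
...##...
..#..#..
.#...#..
.#.>....
gen 34: ..#v....
........
...##...
..#..#..
.#...#..
.#.#....
gen 35: ..#.>...
........
...##...
..#..#..
.#...#..
.#.#....
gen 36: ..#.#...
....v...
...##...
..#..#..
.#...#..
.#.#....

south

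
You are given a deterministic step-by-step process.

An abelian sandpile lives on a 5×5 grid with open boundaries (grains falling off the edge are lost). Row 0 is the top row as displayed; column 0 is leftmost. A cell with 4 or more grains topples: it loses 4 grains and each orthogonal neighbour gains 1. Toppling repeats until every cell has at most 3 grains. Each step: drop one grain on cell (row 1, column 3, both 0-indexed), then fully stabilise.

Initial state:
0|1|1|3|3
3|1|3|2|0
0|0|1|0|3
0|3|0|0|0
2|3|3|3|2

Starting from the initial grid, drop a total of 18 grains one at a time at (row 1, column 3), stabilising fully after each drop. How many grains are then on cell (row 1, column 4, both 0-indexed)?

2

step 0: 0|1|1|3|3
3|1|3|2|0
0|0|1|0|3
0|3|0|0|0
2|3|3|3|2
step 1: 0|1|1|3|3
3|1|3|3|0
0|0|1|0|3
0|3|0|0|0
2|3|3|3|2
step 2: 0|1|3|1|0
3|2|0|2|2
0|0|2|1|3
0|3|0|0|0
2|3|3|3|2
step 3: 0|1|3|1|0
3|2|0|3|2
0|0|2|1|3
0|3|0|0|0
2|3|3|3|2
step 4: 0|1|3|2|0
3|2|1|0|3
0|0|2|2|3
0|3|0|0|0
2|3|3|3|2
step 5: 0|1|3|2|0
3|2|1|1|3
0|0|2|2|3
0|3|0|0|0
2|3|3|3|2
step 6: 0|1|3|2|0
3|2|1|2|3
0|0|2|2|3
0|3|0|0|0
2|3|3|3|2
step 7: 0|1|3|2|0
3|2|1|3|3
0|0|2|2|3
0|3|0|0|0
2|3|3|3|2
step 8: 0|1|3|3|1
3|2|2|2|1
0|0|3|0|1
0|3|0|1|1
2|3|3|3|2
step 9: 0|1|3|3|1
3|2|2|3|1
0|0|3|0|1
0|3|0|1|1
2|3|3|3|2
step 10: 0|2|1|1|2
3|3|1|2|2
0|1|0|2|1
0|3|1|1|1
2|3|3|3|2
step 11: 0|2|1|1|2
3|3|1|3|2
0|1|0|2|1
0|3|1|1|1
2|3|3|3|2
step 12: 0|2|1|2|2
3|3|2|0|3
0|1|0|3|1
0|3|1|1|1
2|3|3|3|2
step 13: 0|2|1|2|2
3|3|2|1|3
0|1|0|3|1
0|3|1|1|1
2|3|3|3|2
step 14: 0|2|1|2|2
3|3|2|2|3
0|1|0|3|1
0|3|1|1|1
2|3|3|3|2
step 15: 0|2|1|2|2
3|3|2|3|3
0|1|0|3|1
0|3|1|1|1
2|3|3|3|2
step 16: 0|2|1|3|3
3|3|3|2|0
0|1|1|0|3
0|3|1|2|1
2|3|3|3|2
step 17: 0|2|1|3|3
3|3|3|3|0
0|1|1|0|3
0|3|1|2|1
2|3|3|3|2
step 18: 1|3|3|1|0
0|1|1|2|2
1|2|2|1|3
0|3|1|2|1
2|3|3|3|2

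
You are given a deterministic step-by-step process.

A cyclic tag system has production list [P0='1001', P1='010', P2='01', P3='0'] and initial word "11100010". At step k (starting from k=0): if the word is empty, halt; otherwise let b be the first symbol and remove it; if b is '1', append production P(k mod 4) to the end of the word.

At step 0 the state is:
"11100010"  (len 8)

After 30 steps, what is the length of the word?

10

0) "11100010"  (len 8)
1) "11000101001"  (len 11)
2) "1000101001010"  (len 13)
3) "00010100101001"  (len 14)
4) "0010100101001"  (len 13)
5) "010100101001"  (len 12)
6) "10100101001"  (len 11)
7) "010010100101"  (len 12)
8) "10010100101"  (len 11)
9) "00101001011001"  (len 14)
10) "0101001011001"  (len 13)
11) "101001011001"  (len 12)
12) "010010110010"  (len 12)
13) "10010110010"  (len 11)
14) "0010110010010"  (len 13)
15) "010110010010"  (len 12)
16) "10110010010"  (len 11)
17) "01100100101001"  (len 14)
18) "1100100101001"  (len 13)
19) "10010010100101"  (len 14)
20) "00100101001010"  (len 14)
21) "0100101001010"  (len 13)
22) "100101001010"  (len 12)
23) "0010100101001"  (len 13)
24) "010100101001"  (len 12)
25) "10100101001"  (len 11)
26) "0100101001010"  (len 13)
27) "100101001010"  (len 12)
28) "001010010100"  (len 12)
29) "01010010100"  (len 11)
30) "1010010100"  (len 10)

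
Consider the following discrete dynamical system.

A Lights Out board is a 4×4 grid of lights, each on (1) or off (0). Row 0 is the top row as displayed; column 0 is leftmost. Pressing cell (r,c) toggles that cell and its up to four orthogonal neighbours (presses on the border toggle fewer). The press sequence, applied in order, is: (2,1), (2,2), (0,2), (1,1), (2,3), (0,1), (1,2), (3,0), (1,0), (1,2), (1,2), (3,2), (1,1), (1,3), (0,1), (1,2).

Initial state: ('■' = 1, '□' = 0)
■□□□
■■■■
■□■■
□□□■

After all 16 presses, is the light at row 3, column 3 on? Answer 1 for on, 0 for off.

1

[0] ■□□□
■■■■
■□■■
□□□■
[1] ■□□□
■□■■
□■□■
□■□■
[2] ■□□□
■□□■
□□■□
□■■■
[3] ■■■■
■□■■
□□■□
□■■■
[4] ■□■■
□■□■
□■■□
□■■■
[5] ■□■■
□■□□
□■□■
□■■□
[6] □■□■
□□□□
□■□■
□■■□
[7] □■■■
□■■■
□■■■
□■■□
[8] □■■■
□■■■
■■■■
■□■□
[9] ■■■■
■□■■
□■■■
■□■□
[10] ■■□■
■■□□
□■□■
■□■□
[11] ■■■■
■□■■
□■■■
■□■□
[12] ■■■■
■□■■
□■□■
■■□■
[13] ■□■■
□■□■
□□□■
■■□■
[14] ■□■□
□■■□
□□□□
■■□■
[15] □■□□
□□■□
□□□□
■■□■
[16] □■■□
□■□■
□□■□
■■□■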